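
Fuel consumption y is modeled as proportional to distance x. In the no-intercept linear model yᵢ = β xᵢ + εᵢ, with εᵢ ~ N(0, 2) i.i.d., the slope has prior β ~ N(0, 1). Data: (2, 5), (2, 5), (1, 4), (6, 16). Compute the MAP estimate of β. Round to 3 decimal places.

log p(β | y) = −Σ(yᵢ − βxᵢ)²/(2·2) − β²/(2·1) + const.
Setting the derivative to zero: Σxᵢ(yᵢ − βxᵢ)/2 − β/1 = 0, so β = Σxᵢyᵢ / (Σxᵢ² + σ²/τ²).
Σxᵢyᵢ = 2·5 + 2·5 + 1·4 + 6·16 = 120; Σxᵢ² = 45; σ²/τ² = 2.
β̂_MAP = 120 / (45 + 2) = 120/47 ≈ 2.553.

β̂_MAP = 2.553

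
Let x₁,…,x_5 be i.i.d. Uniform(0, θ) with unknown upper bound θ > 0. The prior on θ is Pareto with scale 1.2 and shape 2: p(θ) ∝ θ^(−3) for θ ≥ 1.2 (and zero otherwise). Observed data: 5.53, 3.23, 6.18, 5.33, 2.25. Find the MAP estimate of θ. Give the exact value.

The Uniform(0, θ) likelihood is θ^(−n) for θ ≥ max(xᵢ), zero otherwise. Here max(xᵢ) = 6.18.
Posterior ∝ θ^(−3) · θ^(−5) = θ^(−8) on θ ≥ max(1.2, 6.18) = 6.18.
This density is strictly decreasing in θ, so the posterior mode lies at the lower boundary of the support.

θ̂_MAP = 6.18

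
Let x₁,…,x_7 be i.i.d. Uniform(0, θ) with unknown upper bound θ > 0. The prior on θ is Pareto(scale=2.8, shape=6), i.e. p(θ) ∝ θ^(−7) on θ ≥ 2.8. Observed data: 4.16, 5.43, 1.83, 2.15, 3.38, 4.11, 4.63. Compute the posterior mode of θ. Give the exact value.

θ̂_MAP = 5.43

The Uniform(0, θ) likelihood is θ^(−n) for θ ≥ max(xᵢ), zero otherwise. Here max(xᵢ) = 5.43.
Posterior ∝ θ^(−7) · θ^(−7) = θ^(−14) on θ ≥ max(2.8, 5.43) = 5.43.
This density is strictly decreasing in θ, so the posterior mode lies at the lower boundary of the support.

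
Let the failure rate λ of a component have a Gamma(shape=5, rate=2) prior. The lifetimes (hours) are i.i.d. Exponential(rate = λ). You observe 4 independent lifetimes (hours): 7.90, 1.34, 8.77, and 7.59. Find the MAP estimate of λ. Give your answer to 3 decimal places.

The Exponential(rate=λ) likelihood is ∝ λ^n e^(−λΣtᵢ). Here n = 4 and Σtᵢ = 7.90 + 1.34 + 8.77 + 7.59 = 25.60.
Posterior ∝ λ^4e^(−2λ) · λ^4e^(−25.60λ) = λ^8e^(−27.60λ), i.e. Gamma(9, 27.60).
Mode = (a−1)/b = 8/27.60 ≈ 0.290.

λ̂_MAP = 0.290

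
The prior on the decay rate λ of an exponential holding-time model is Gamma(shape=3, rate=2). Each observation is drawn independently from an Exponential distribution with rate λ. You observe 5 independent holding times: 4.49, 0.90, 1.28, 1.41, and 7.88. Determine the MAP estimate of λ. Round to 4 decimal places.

λ̂_MAP = 0.3898

The Exponential(rate=λ) likelihood is ∝ λ^n e^(−λΣtᵢ). Here n = 5 and Σtᵢ = 4.49 + 0.90 + 1.28 + 1.41 + 7.88 = 15.96.
Posterior ∝ λ^2e^(−2λ) · λ^5e^(−15.96λ) = λ^7e^(−17.96λ), i.e. Gamma(8, 17.96).
Mode = (a−1)/b = 7/17.96 ≈ 0.3898.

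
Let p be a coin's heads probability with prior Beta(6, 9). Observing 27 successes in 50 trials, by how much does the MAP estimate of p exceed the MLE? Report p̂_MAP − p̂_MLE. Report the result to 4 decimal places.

MAP − MLE = -0.0321

Posterior is Beta(33, 32); MAP = (33−1)/(65−2) = 32/63 ≈ 0.50794.
MLE ignores the prior: p̂_MLE = k/n = 27/50 ≈ 0.54000.
Difference = 32/63 − 27/50 = -101/3150 ≈ -0.0321.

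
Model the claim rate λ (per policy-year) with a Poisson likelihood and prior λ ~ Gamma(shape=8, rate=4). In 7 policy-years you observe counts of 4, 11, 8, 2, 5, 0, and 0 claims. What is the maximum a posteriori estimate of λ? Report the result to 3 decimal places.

Σxᵢ = 4+11+8+2+5+0+0 = 30, with n = 7.
Posterior ∝ λ^7e^(−4λ) · λ^30e^(−7λ) = λ^37e^(−11λ), i.e. Gamma(shape=38, rate=11).
The mode of a Gamma(a, b) with a ≥ 1 (shape–rate) is (a−1)/b = 37/11 ≈ 3.364.

λ̂_MAP = 3.364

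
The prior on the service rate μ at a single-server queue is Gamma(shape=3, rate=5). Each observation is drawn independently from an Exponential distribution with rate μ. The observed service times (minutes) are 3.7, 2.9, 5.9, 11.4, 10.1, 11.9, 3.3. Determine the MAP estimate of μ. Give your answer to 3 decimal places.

μ̂_MAP = 0.166

The Exponential(rate=μ) likelihood is ∝ μ^n e^(−μΣtᵢ). Here n = 7 and Σtᵢ = 3.7 + 2.9 + 5.9 + 11.4 + 10.1 + 11.9 + 3.3 = 49.2.
Posterior ∝ μ^2e^(−5μ) · μ^7e^(−49.2μ) = μ^9e^(−54.2μ), i.e. Gamma(10, 54.2).
Mode = (a−1)/b = 9/54.2 ≈ 0.166.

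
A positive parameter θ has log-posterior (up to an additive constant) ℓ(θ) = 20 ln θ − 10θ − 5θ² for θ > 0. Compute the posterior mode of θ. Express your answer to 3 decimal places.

ℓ'(θ) = 20/θ − 10 − 10θ. Setting this to zero and multiplying by θ: 10θ² + 10θ − 20 = 0.
θ = (−10 + √(10² + 4·10·20)) / (2·10) = (−10 + √900) / 20 = (−10 + 30)/20 = 1.
ℓ''(θ) = −20/θ² − 10 < 0, confirming a maximum.

θ̂_MAP = 1.000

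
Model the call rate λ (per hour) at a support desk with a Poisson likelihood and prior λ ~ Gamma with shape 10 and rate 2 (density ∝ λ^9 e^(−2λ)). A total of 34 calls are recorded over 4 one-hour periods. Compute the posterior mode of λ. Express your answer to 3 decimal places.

Σxᵢ = 34, n = 4.
Posterior ∝ λ^9e^(−2λ) · λ^34e^(−4λ) = λ^43e^(−6λ), i.e. Gamma(shape=44, rate=6).
The mode of a Gamma(a, b) with a ≥ 1 (shape–rate) is (a−1)/b = 43/6 ≈ 7.167.

λ̂_MAP = 7.167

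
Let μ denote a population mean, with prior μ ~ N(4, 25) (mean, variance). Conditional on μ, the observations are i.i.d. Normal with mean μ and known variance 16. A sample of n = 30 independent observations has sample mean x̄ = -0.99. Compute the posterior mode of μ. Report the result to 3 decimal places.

n = 30, x̄ = -0.99.
For a Normal prior and Normal likelihood with known variance, the posterior is Normal; its mode equals its mean, the precision-weighted average.
Prior precision 1/σ₀² = 1/25 = 0.04; data precision n/σ² = 30/16 = 1.875.
μ̂ = (0.04·4 + 1.875·(-0.99)) / (0.04 + 1.875) = (-1.69625)/1.915 = -1357/1532 ≈ -0.886.

μ̂_MAP = -0.886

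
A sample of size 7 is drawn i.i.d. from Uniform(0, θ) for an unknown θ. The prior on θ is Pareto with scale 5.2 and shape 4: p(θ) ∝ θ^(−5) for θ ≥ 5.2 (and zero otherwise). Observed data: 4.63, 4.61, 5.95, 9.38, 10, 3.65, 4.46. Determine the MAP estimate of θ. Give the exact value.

θ̂_MAP = 10

The Uniform(0, θ) likelihood is θ^(−n) for θ ≥ max(xᵢ), zero otherwise. Here max(xᵢ) = 10.
Posterior ∝ θ^(−5) · θ^(−7) = θ^(−12) on θ ≥ max(5.2, 10) = 10.
This density is strictly decreasing in θ, so the posterior mode lies at the lower boundary of the support.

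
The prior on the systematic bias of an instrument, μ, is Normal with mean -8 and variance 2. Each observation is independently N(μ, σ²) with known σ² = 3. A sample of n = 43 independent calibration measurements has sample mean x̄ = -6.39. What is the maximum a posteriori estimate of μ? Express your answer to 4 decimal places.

μ̂_MAP = -6.4443

n = 43, x̄ = -6.39.
For a Normal prior and Normal likelihood with known variance, the posterior is Normal; its mode equals its mean, the precision-weighted average.
Prior precision 1/σ₀² = 1/2 = 0.5; data precision n/σ² = 43/3.
μ̂ = (0.5·(-8) + (43/3)·(-6.39)) / (0.5 + 43/3) = (-95.59)/(89/6) = -28677/4450 ≈ -6.4443.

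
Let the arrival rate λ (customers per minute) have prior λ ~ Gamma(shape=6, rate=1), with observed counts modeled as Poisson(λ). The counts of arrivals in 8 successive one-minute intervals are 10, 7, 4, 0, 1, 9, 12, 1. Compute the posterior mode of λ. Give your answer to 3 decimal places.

Σxᵢ = 10+7+4+0+1+9+12+1 = 44, with n = 8.
Posterior ∝ λ^5e^(−1λ) · λ^44e^(−8λ) = λ^49e^(−9λ), i.e. Gamma(shape=50, rate=9).
The mode of a Gamma(a, b) with a ≥ 1 (shape–rate) is (a−1)/b = 49/9 ≈ 5.444.

λ̂_MAP = 5.444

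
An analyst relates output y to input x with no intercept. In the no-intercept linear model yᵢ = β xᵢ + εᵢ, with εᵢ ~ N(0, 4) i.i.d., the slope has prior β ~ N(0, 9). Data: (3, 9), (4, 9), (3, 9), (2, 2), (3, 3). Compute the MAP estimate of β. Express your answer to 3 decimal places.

β̂_MAP = 2.171

log p(β | y) = −Σ(yᵢ − βxᵢ)²/(2·4) − β²/(2·9) + const.
Setting the derivative to zero: Σxᵢ(yᵢ − βxᵢ)/4 − β/9 = 0, so β = Σxᵢyᵢ / (Σxᵢ² + σ²/τ²).
Σxᵢyᵢ = 3·9 + 4·9 + 3·9 + 2·2 + 3·3 = 103; Σxᵢ² = 47; σ²/τ² = 4/9.
β̂_MAP = 103 / (47 + 4/9) = 103/(427/9) = 927/427 ≈ 2.171.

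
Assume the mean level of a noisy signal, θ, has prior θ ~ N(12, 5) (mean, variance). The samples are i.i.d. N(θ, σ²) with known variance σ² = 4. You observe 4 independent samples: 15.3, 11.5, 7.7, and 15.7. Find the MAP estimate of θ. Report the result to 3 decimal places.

θ̂_MAP = 12.458

n = 4; x̄ = (15.3 + 11.5 + 7.7 + 15.7)/4 = 50.2/4 = 12.55.
For a Normal prior and Normal likelihood with known variance, the posterior is Normal; its mode equals its mean, the precision-weighted average.
Prior precision 1/σ₀² = 1/5 = 0.2; data precision n/σ² = 4/4 = 1.
θ̂ = (0.2·12 + 1·12.55) / (0.2 + 1) = 14.95/1.2 = 299/24 ≈ 12.458.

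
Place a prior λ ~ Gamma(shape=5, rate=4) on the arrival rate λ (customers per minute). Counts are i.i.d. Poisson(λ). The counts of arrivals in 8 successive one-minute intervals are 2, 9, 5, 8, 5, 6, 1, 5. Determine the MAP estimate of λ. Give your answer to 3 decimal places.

λ̂_MAP = 3.750

Σxᵢ = 2+9+5+8+5+6+1+5 = 41, with n = 8.
Posterior ∝ λ^4e^(−4λ) · λ^41e^(−8λ) = λ^45e^(−12λ), i.e. Gamma(shape=46, rate=12).
The mode of a Gamma(a, b) with a ≥ 1 (shape–rate) is (a−1)/b = 45/12 ≈ 3.750.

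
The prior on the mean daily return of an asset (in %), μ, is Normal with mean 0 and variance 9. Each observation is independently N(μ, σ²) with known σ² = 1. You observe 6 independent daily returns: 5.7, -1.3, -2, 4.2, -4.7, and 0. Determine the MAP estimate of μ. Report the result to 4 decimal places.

n = 6; x̄ = (5.7 + (-1.3) + (-2) + 4.2 + (-4.7) + 0)/6 = 1.9/6 = 19/60 ≈ 0.3167.
For a Normal prior and Normal likelihood with known variance, the posterior is Normal; its mode equals its mean, the precision-weighted average.
Prior precision 1/σ₀² = 1/9; data precision n/σ² = 6/1 = 6.
μ̂ = ((1/9)·0 + 6·(19/60)) / (1/9 + 6) = 1.9/(55/9) = 171/550 ≈ 0.3109.

μ̂_MAP = 0.3109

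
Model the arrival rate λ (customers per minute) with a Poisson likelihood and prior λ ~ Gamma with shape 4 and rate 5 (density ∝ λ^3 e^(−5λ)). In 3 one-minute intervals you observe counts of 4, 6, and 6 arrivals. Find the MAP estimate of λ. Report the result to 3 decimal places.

λ̂_MAP = 2.375

Σxᵢ = 4+6+6 = 16, with n = 3.
Posterior ∝ λ^3e^(−5λ) · λ^16e^(−3λ) = λ^19e^(−8λ), i.e. Gamma(shape=20, rate=8).
The mode of a Gamma(a, b) with a ≥ 1 (shape–rate) is (a−1)/b = 19/8 ≈ 2.375.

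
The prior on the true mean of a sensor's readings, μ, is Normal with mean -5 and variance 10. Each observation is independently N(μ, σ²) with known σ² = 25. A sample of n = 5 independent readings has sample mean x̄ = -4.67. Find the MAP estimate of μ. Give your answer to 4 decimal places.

n = 5, x̄ = -4.67.
For a Normal prior and Normal likelihood with known variance, the posterior is Normal; its mode equals its mean, the precision-weighted average.
Prior precision 1/σ₀² = 1/10 = 0.1; data precision n/σ² = 5/25 = 0.2.
μ̂ = (0.1·(-5) + 0.2·(-4.67)) / (0.1 + 0.2) = (-1.434)/0.3 = -4.7800.

μ̂_MAP = -4.7800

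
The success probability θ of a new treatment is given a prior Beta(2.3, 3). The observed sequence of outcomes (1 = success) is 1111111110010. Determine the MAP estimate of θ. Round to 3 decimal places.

Prior: Beta(2.3, 3).
Data: 10 successes in 13 trials (from the sequence). The binomial likelihood contributes θ^10(1−θ)^3, so the posterior is Beta(2.3+10, 3+3) = Beta(12.3, 6).
For Beta(a, b) with a, b > 1 the mode is (a−1)/(a+b−2) = 11.3/16.3 ≈ 0.693.

θ̂_MAP = 0.693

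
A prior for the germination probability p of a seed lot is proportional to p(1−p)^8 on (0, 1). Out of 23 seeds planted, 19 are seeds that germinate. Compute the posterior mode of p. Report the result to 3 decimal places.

The prior density ∝ p(1−p)^8 is the kernel of Beta(2, 9).
Data: 19 successes in 23 trials. The binomial likelihood contributes p^19(1−p)^4, so the posterior is Beta(2+19, 9+4) = Beta(21, 13).
For Beta(a, b) with a, b > 1 the mode is (a−1)/(a+b−2) = 20/32 ≈ 0.625.

p̂_MAP = 0.625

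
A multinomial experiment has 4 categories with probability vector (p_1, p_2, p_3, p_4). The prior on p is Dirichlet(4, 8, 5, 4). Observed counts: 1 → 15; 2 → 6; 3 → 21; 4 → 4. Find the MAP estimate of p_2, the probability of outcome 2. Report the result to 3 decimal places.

MAP estimate: 0.206

The posterior is Dirichlet(αᵢ + nᵢ) = Dirichlet(19, 14, 26, 8).
For a Dirichlet(a₁,…,a_K) with all aᵢ > 1, the mode has j-th component (aⱼ − 1)/(Σaᵢ − K).
Here Σaᵢ = 67 and K = 4, so p_2 = (14 − 1)/(67 − 4) = 13/63 ≈ 0.206.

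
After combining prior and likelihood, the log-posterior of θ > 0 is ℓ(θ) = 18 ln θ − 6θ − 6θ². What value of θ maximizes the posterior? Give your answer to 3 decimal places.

ℓ'(θ) = 18/θ − 6 − 12θ. Setting this to zero and multiplying by θ: 12θ² + 6θ − 18 = 0.
θ = (−6 + √(6² + 4·12·18)) / (2·12) = (−6 + √900) / 24 = (−6 + 30)/24 = 1.
ℓ''(θ) = −18/θ² − 12 < 0, confirming a maximum.

θ̂_MAP = 1.000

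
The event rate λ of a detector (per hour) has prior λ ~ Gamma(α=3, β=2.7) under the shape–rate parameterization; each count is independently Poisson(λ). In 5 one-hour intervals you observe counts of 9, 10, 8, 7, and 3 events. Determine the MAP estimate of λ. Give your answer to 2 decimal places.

Σxᵢ = 9+10+8+7+3 = 37, with n = 5.
Posterior ∝ λ^2e^(−2.7λ) · λ^37e^(−5λ) = λ^39e^(−7.7λ), i.e. Gamma(shape=40, rate=7.7).
The mode of a Gamma(a, b) with a ≥ 1 (shape–rate) is (a−1)/b = 39/7.7 ≈ 5.06.

λ̂_MAP = 5.06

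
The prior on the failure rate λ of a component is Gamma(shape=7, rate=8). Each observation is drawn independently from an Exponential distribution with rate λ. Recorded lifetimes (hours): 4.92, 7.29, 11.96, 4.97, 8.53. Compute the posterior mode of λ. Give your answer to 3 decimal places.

The Exponential(rate=λ) likelihood is ∝ λ^n e^(−λΣtᵢ). Here n = 5 and Σtᵢ = 4.92 + 7.29 + 11.96 + 4.97 + 8.53 = 37.67.
Posterior ∝ λ^6e^(−8λ) · λ^5e^(−37.67λ) = λ^11e^(−45.67λ), i.e. Gamma(12, 45.67).
Mode = (a−1)/b = 11/45.67 ≈ 0.241.

λ̂_MAP = 0.241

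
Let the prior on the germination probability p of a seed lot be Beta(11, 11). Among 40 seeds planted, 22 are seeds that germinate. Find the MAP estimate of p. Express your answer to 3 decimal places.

Prior: Beta(11, 11).
Data: 22 successes in 40 trials. The binomial likelihood contributes p^22(1−p)^18, so the posterior is Beta(11+22, 11+18) = Beta(33, 29).
For Beta(a, b) with a, b > 1 the mode is (a−1)/(a+b−2) = 32/60 ≈ 0.533.

p̂_MAP = 0.533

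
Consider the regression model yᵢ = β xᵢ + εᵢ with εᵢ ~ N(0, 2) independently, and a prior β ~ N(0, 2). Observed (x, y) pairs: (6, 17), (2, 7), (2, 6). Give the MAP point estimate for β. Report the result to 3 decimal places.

log p(β | y) = −Σ(yᵢ − βxᵢ)²/(2·2) − β²/(2·2) + const.
Setting the derivative to zero: Σxᵢ(yᵢ − βxᵢ)/2 − β/2 = 0, so β = Σxᵢyᵢ / (Σxᵢ² + σ²/τ²).
Σxᵢyᵢ = 6·17 + 2·7 + 2·6 = 128; Σxᵢ² = 44; σ²/τ² = 1.
β̂_MAP = 128 / (44 + 1) = 128/45 ≈ 2.844.

β̂_MAP = 2.844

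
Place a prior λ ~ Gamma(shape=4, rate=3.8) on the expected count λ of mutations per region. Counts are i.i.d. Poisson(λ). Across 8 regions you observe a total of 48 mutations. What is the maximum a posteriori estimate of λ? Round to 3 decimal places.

Σxᵢ = 48, n = 8.
Posterior ∝ λ^3e^(−3.8λ) · λ^48e^(−8λ) = λ^51e^(−11.8λ), i.e. Gamma(shape=52, rate=11.8).
The mode of a Gamma(a, b) with a ≥ 1 (shape–rate) is (a−1)/b = 51/11.8 ≈ 4.322.

λ̂_MAP = 4.322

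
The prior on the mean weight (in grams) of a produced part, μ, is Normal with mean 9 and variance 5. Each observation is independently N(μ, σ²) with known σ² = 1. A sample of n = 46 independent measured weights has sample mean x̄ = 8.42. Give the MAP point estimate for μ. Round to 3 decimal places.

μ̂_MAP = 8.423

n = 46, x̄ = 8.42.
For a Normal prior and Normal likelihood with known variance, the posterior is Normal; its mode equals its mean, the precision-weighted average.
Prior precision 1/σ₀² = 1/5 = 0.2; data precision n/σ² = 46/1 = 46.
μ̂ = (0.2·9 + 46·8.42) / (0.2 + 46) = 389.12/46.2 = 9728/1155 ≈ 8.423.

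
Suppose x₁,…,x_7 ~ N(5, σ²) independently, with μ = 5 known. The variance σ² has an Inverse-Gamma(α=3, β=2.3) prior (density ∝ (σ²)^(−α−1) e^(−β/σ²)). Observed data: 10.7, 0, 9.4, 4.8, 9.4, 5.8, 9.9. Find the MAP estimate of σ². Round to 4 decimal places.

Sum of squared deviations about the known mean: SS = (10.7−5)² + (0−5)² + (9.4−5)² + (4.8−5)² + (9.4−5)² + (5.8−5)² + (9.9−5)² = 120.9.
The Normal likelihood contributes (σ²)^(−n/2) exp(−SS/(2σ²)), so the posterior is Inverse-Gamma(α + n/2, β + SS/2) = Inverse-Gamma(6.5, 62.75).
The mode of Inverse-Gamma(a, b) is b/(a+1) = 62.75/7.5 ≈ 8.3667.

σ̂²_MAP = 8.3667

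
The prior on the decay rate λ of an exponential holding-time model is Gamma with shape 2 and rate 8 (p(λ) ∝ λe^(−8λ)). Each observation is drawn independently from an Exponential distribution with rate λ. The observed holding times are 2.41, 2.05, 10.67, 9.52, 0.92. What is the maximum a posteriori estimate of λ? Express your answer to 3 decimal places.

The Exponential(rate=λ) likelihood is ∝ λ^n e^(−λΣtᵢ). Here n = 5 and Σtᵢ = 2.41 + 2.05 + 10.67 + 9.52 + 0.92 = 25.57.
Posterior ∝ λe^(−8λ) · λ^5e^(−25.57λ) = λ^6e^(−33.57λ), i.e. Gamma(7, 33.57).
Mode = (a−1)/b = 6/33.57 ≈ 0.179.

λ̂_MAP = 0.179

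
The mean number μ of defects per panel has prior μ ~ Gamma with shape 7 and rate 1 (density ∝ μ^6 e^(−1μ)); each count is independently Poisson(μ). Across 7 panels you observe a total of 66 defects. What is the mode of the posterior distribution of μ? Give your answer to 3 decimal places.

Σxᵢ = 66, n = 7.
Posterior ∝ μ^6e^(−1μ) · μ^66e^(−7μ) = μ^72e^(−8μ), i.e. Gamma(shape=73, rate=8).
The mode of a Gamma(a, b) with a ≥ 1 (shape–rate) is (a−1)/b = 72/8 ≈ 9.000.

μ̂_MAP = 9.000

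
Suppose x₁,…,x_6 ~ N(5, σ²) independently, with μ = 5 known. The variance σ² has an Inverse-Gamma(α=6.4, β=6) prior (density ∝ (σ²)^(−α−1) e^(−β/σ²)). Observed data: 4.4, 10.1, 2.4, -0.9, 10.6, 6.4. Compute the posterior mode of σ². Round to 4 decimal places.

Sum of squared deviations about the known mean: SS = (4.4−5)² + (10.1−5)² + (2.4−5)² + (-0.9−5)² + (10.6−5)² + (6.4−5)² = 101.26.
The Normal likelihood contributes (σ²)^(−n/2) exp(−SS/(2σ²)), so the posterior is Inverse-Gamma(α + n/2, β + SS/2) = Inverse-Gamma(9.4, 56.63).
The mode of Inverse-Gamma(a, b) is b/(a+1) = 56.63/10.4 ≈ 5.4452.

σ̂²_MAP = 5.4452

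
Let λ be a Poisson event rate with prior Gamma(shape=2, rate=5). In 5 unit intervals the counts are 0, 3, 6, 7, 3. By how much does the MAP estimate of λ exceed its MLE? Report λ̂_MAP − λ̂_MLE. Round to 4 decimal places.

MAP − MLE = -1.8000

Σxᵢ = 19. Posterior is Gamma(21, 10); MAP = (21−1)/10 = 20/10 ≈ 2.00000.
MLE = x̄ = 19/5 ≈ 3.80000.
Difference = 20/10 − 19/5 = -9/5 ≈ -1.8000.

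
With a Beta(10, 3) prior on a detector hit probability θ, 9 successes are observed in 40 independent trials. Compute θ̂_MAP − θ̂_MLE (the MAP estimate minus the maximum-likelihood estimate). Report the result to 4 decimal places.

MAP − MLE = 0.1279

Posterior is Beta(19, 34); MAP = (19−1)/(53−2) = 18/51 ≈ 0.35294.
MLE ignores the prior: θ̂_MLE = k/n = 9/40 ≈ 0.22500.
Difference = 18/51 − 9/40 = 87/680 ≈ 0.1279.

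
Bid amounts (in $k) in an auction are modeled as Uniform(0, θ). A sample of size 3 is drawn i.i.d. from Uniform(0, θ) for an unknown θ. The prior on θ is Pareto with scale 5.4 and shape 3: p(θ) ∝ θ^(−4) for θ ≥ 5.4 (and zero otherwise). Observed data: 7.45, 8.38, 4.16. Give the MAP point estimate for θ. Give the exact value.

θ̂_MAP = 8.38

The Uniform(0, θ) likelihood is θ^(−n) for θ ≥ max(xᵢ), zero otherwise. Here max(xᵢ) = 8.38.
Posterior ∝ θ^(−4) · θ^(−3) = θ^(−7) on θ ≥ max(5.4, 8.38) = 8.38.
This density is strictly decreasing in θ, so the posterior mode lies at the lower boundary of the support.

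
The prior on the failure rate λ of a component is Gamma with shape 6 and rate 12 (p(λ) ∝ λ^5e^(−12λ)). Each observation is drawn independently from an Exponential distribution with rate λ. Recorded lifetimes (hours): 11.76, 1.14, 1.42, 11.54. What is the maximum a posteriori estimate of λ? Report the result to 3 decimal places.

The Exponential(rate=λ) likelihood is ∝ λ^n e^(−λΣtᵢ). Here n = 4 and Σtᵢ = 11.76 + 1.14 + 1.42 + 11.54 = 25.86.
Posterior ∝ λ^5e^(−12λ) · λ^4e^(−25.86λ) = λ^9e^(−37.86λ), i.e. Gamma(10, 37.86).
Mode = (a−1)/b = 9/37.86 ≈ 0.238.

λ̂_MAP = 0.238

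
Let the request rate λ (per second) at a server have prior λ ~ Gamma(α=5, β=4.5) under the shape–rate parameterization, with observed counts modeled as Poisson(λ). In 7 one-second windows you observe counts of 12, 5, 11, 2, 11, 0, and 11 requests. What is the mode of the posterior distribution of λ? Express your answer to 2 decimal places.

Σxᵢ = 12+5+11+2+11+0+11 = 52, with n = 7.
Posterior ∝ λ^4e^(−4.5λ) · λ^52e^(−7λ) = λ^56e^(−11.5λ), i.e. Gamma(shape=57, rate=11.5).
The mode of a Gamma(a, b) with a ≥ 1 (shape–rate) is (a−1)/b = 56/11.5 ≈ 4.87.

λ̂_MAP = 4.87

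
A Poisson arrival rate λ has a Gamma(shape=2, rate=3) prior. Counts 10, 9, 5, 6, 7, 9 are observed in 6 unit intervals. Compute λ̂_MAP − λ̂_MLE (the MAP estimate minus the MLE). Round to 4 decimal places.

MAP − MLE = -2.4444

Σxᵢ = 46. Posterior is Gamma(48, 9); MAP = (48−1)/9 = 47/9 ≈ 5.22222.
MLE = x̄ = 46/6 ≈ 7.66667.
Difference = 47/9 − 46/6 = -22/9 ≈ -2.4444.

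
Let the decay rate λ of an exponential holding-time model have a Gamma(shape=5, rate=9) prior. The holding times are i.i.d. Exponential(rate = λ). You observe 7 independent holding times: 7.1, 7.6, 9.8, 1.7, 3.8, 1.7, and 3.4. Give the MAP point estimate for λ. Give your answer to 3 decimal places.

The Exponential(rate=λ) likelihood is ∝ λ^n e^(−λΣtᵢ). Here n = 7 and Σtᵢ = 7.1 + 7.6 + 9.8 + 1.7 + 3.8 + 1.7 + 3.4 = 35.1.
Posterior ∝ λ^4e^(−9λ) · λ^7e^(−35.1λ) = λ^11e^(−44.1λ), i.e. Gamma(12, 44.1).
Mode = (a−1)/b = 11/44.1 ≈ 0.249.

λ̂_MAP = 0.249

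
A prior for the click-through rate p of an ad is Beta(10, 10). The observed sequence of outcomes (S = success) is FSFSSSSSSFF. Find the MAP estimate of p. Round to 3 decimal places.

Prior: Beta(10, 10).
Data: 7 successes in 11 trials (from the sequence). The binomial likelihood contributes p^7(1−p)^4, so the posterior is Beta(10+7, 10+4) = Beta(17, 14).
For Beta(a, b) with a, b > 1 the mode is (a−1)/(a+b−2) = 16/29 ≈ 0.552.

p̂_MAP = 0.552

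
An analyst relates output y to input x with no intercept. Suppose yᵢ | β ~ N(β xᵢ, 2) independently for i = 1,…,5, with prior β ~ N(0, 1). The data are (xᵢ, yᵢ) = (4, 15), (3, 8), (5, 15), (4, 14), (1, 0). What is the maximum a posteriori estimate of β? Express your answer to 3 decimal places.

log p(β | y) = −Σ(yᵢ − βxᵢ)²/(2·2) − β²/(2·1) + const.
Setting the derivative to zero: Σxᵢ(yᵢ − βxᵢ)/2 − β/1 = 0, so β = Σxᵢyᵢ / (Σxᵢ² + σ²/τ²).
Σxᵢyᵢ = 4·15 + 3·8 + 5·15 + 4·14 + 1·0 = 215; Σxᵢ² = 67; σ²/τ² = 2.
β̂_MAP = 215 / (67 + 2) = 215/69 ≈ 3.116.

β̂_MAP = 3.116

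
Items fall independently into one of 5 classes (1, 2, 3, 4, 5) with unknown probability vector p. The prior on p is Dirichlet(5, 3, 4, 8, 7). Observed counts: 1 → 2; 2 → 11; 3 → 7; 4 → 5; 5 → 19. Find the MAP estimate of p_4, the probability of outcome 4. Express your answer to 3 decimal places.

The posterior is Dirichlet(αᵢ + nᵢ) = Dirichlet(7, 14, 11, 13, 26).
For a Dirichlet(a₁,…,a_K) with all aᵢ > 1, the mode has j-th component (aⱼ − 1)/(Σaᵢ − K).
Here Σaᵢ = 71 and K = 5, so p_4 = (13 − 1)/(71 − 5) = 12/66 ≈ 0.182.

MAP estimate: 0.182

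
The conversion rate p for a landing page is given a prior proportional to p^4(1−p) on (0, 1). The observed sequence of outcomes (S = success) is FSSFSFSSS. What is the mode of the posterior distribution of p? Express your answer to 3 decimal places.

The prior density ∝ p^4(1−p)^1 is the kernel of Beta(5, 2).
Data: 6 successes in 9 trials (from the sequence). The binomial likelihood contributes p^6(1−p)^3, so the posterior is Beta(5+6, 2+3) = Beta(11, 5).
For Beta(a, b) with a, b > 1 the mode is (a−1)/(a+b−2) = 10/14 ≈ 0.714.

p̂_MAP = 0.714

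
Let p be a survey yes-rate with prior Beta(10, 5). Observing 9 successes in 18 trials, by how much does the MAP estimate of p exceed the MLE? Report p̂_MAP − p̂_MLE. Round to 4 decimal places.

Posterior is Beta(19, 14); MAP = (19−1)/(33−2) = 18/31 ≈ 0.58065.
MLE ignores the prior: p̂_MLE = k/n = 9/18 ≈ 0.50000.
Difference = 18/31 − 9/18 = 5/62 ≈ 0.0806.

MAP − MLE = 0.0806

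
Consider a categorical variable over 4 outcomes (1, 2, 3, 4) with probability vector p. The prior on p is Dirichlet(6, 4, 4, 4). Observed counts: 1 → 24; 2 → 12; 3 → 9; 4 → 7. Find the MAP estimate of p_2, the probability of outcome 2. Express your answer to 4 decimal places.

The posterior is Dirichlet(αᵢ + nᵢ) = Dirichlet(30, 16, 13, 11).
For a Dirichlet(a₁,…,a_K) with all aᵢ > 1, the mode has j-th component (aⱼ − 1)/(Σaᵢ − K).
Here Σaᵢ = 70 and K = 4, so p_2 = (16 − 1)/(70 − 4) = 15/66 ≈ 0.2273.

MAP estimate: 0.2273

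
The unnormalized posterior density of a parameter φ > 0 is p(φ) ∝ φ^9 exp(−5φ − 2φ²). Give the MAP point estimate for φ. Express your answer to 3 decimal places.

φ̂_MAP = 1.000

ℓ'(φ) = 9/φ − 5 − 4φ. Setting this to zero and multiplying by φ: 4φ² + 5φ − 9 = 0.
φ = (−5 + √(5² + 4·4·9)) / (2·4) = (−5 + √169) / 8 = (−5 + 13)/8 = 1.
ℓ''(φ) = −9/φ² − 4 < 0, confirming a maximum.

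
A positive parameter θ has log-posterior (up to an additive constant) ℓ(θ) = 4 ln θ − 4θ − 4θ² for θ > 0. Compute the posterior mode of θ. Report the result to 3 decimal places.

θ̂_MAP = 0.500

ℓ'(θ) = 4/θ − 4 − 8θ. Setting this to zero and multiplying by θ: 8θ² + 4θ − 4 = 0.
θ = (−4 + √(4² + 4·8·4)) / (2·8) = (−4 + √144) / 16 = (−4 + 12)/16 = 1/2.
ℓ''(θ) = −4/θ² − 8 < 0, confirming a maximum.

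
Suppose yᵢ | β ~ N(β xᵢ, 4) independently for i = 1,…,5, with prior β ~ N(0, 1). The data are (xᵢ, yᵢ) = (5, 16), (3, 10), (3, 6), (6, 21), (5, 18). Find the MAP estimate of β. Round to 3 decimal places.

log p(β | y) = −Σ(yᵢ − βxᵢ)²/(2·4) − β²/(2·1) + const.
Setting the derivative to zero: Σxᵢ(yᵢ − βxᵢ)/4 − β/1 = 0, so β = Σxᵢyᵢ / (Σxᵢ² + σ²/τ²).
Σxᵢyᵢ = 5·16 + 3·10 + 3·6 + 6·21 + 5·18 = 344; Σxᵢ² = 104; σ²/τ² = 4.
β̂_MAP = 344 / (104 + 4) = 344/108 ≈ 3.185.

β̂_MAP = 3.185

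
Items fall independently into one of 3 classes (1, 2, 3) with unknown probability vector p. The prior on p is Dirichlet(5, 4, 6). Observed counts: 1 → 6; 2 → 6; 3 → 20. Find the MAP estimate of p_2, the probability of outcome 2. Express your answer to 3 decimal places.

MAP estimate: 0.205

The posterior is Dirichlet(αᵢ + nᵢ) = Dirichlet(11, 10, 26).
For a Dirichlet(a₁,…,a_K) with all aᵢ > 1, the mode has j-th component (aⱼ − 1)/(Σaᵢ − K).
Here Σaᵢ = 47 and K = 3, so p_2 = (10 − 1)/(47 − 3) = 9/44 ≈ 0.205.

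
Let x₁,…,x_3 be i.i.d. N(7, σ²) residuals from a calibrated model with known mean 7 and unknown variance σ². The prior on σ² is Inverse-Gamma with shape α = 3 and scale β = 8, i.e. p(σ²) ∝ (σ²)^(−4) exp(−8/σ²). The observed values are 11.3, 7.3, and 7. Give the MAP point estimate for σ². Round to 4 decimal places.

Sum of squared deviations about the known mean: SS = (11.3−7)² + (7.3−7)² + (7−7)² = 18.58.
The Normal likelihood contributes (σ²)^(−n/2) exp(−SS/(2σ²)), so the posterior is Inverse-Gamma(α + n/2, β + SS/2) = Inverse-Gamma(4.5, 17.29).
The mode of Inverse-Gamma(a, b) is b/(a+1) = 17.29/5.5 ≈ 3.1436.

σ̂²_MAP = 3.1436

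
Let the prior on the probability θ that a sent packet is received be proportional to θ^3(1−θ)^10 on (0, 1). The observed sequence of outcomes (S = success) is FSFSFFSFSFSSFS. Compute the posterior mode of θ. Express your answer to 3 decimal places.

θ̂_MAP = 0.370

The prior density ∝ θ^3(1−θ)^10 is the kernel of Beta(4, 11).
Data: 7 successes in 14 trials (from the sequence). The binomial likelihood contributes θ^7(1−θ)^7, so the posterior is Beta(4+7, 11+7) = Beta(11, 18).
For Beta(a, b) with a, b > 1 the mode is (a−1)/(a+b−2) = 10/27 ≈ 0.370.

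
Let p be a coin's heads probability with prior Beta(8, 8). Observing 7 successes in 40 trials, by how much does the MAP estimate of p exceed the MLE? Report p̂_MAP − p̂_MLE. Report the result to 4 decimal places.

MAP − MLE = 0.0843

Posterior is Beta(15, 41); MAP = (15−1)/(56−2) = 14/54 ≈ 0.25926.
MLE ignores the prior: p̂_MLE = k/n = 7/40 ≈ 0.17500.
Difference = 14/54 − 7/40 = 91/1080 ≈ 0.0843.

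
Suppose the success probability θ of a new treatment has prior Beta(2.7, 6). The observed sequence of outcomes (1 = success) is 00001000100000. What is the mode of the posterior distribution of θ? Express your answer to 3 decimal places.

θ̂_MAP = 0.179

Prior: Beta(2.7, 6).
Data: 2 successes in 14 trials (from the sequence). The binomial likelihood contributes θ^2(1−θ)^12, so the posterior is Beta(2.7+2, 6+12) = Beta(4.7, 18).
For Beta(a, b) with a, b > 1 the mode is (a−1)/(a+b−2) = 3.7/20.7 ≈ 0.179.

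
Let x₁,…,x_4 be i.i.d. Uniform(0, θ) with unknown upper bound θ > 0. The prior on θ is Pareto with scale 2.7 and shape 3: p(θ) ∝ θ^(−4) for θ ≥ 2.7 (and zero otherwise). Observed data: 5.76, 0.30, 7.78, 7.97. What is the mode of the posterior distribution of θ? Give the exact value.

θ̂_MAP = 7.97

The Uniform(0, θ) likelihood is θ^(−n) for θ ≥ max(xᵢ), zero otherwise. Here max(xᵢ) = 7.97.
Posterior ∝ θ^(−4) · θ^(−4) = θ^(−8) on θ ≥ max(2.7, 7.97) = 7.97.
This density is strictly decreasing in θ, so the posterior mode lies at the lower boundary of the support.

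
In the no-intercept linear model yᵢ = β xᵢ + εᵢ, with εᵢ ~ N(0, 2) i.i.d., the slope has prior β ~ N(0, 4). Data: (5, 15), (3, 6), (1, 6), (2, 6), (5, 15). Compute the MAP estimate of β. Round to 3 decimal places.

β̂_MAP = 2.884

log p(β | y) = −Σ(yᵢ − βxᵢ)²/(2·2) − β²/(2·4) + const.
Setting the derivative to zero: Σxᵢ(yᵢ − βxᵢ)/2 − β/4 = 0, so β = Σxᵢyᵢ / (Σxᵢ² + σ²/τ²).
Σxᵢyᵢ = 5·15 + 3·6 + 1·6 + 2·6 + 5·15 = 186; Σxᵢ² = 64; σ²/τ² = 0.5.
β̂_MAP = 186 / (64 + 0.5) = 186/64.5 ≈ 2.884.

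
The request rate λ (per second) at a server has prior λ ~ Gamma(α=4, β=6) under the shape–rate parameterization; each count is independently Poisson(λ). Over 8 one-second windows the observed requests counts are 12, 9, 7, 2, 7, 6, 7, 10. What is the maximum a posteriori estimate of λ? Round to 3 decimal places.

Σxᵢ = 12+9+7+2+7+6+7+10 = 60, with n = 8.
Posterior ∝ λ^3e^(−6λ) · λ^60e^(−8λ) = λ^63e^(−14λ), i.e. Gamma(shape=64, rate=14).
The mode of a Gamma(a, b) with a ≥ 1 (shape–rate) is (a−1)/b = 63/14 ≈ 4.500.

λ̂_MAP = 4.500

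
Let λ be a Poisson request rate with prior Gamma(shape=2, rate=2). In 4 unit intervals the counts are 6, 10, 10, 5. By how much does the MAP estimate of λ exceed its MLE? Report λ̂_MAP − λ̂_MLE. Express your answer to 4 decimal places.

Σxᵢ = 31. Posterior is Gamma(33, 6); MAP = (33−1)/6 = 32/6 ≈ 5.33333.
MLE = x̄ = 31/4 ≈ 7.75000.
Difference = 32/6 − 31/4 = -29/12 ≈ -2.4167.

MAP − MLE = -2.4167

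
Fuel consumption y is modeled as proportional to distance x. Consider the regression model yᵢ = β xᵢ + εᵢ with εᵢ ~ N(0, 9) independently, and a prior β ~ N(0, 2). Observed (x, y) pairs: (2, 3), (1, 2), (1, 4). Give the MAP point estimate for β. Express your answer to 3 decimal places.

β̂_MAP = 1.143

log p(β | y) = −Σ(yᵢ − βxᵢ)²/(2·9) − β²/(2·2) + const.
Setting the derivative to zero: Σxᵢ(yᵢ − βxᵢ)/9 − β/2 = 0, so β = Σxᵢyᵢ / (Σxᵢ² + σ²/τ²).
Σxᵢyᵢ = 2·3 + 1·2 + 1·4 = 12; Σxᵢ² = 6; σ²/τ² = 4.5.
β̂_MAP = 12 / (6 + 4.5) = 12/10.5 ≈ 1.143.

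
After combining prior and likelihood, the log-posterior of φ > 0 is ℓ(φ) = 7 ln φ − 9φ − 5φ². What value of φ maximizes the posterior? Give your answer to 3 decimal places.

ℓ'(φ) = 7/φ − 9 − 10φ. Setting this to zero and multiplying by φ: 10φ² + 9φ − 7 = 0.
φ = (−9 + √(9² + 4·10·7)) / (2·10) = (−9 + √361) / 20 = (−9 + 19)/20 = 1/2.
ℓ''(φ) = −7/φ² − 10 < 0, confirming a maximum.

φ̂_MAP = 0.500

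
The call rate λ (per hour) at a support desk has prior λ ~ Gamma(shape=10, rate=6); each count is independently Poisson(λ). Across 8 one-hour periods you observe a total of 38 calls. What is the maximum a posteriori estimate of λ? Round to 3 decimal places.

λ̂_MAP = 3.357

Σxᵢ = 38, n = 8.
Posterior ∝ λ^9e^(−6λ) · λ^38e^(−8λ) = λ^47e^(−14λ), i.e. Gamma(shape=48, rate=14).
The mode of a Gamma(a, b) with a ≥ 1 (shape–rate) is (a−1)/b = 47/14 ≈ 3.357.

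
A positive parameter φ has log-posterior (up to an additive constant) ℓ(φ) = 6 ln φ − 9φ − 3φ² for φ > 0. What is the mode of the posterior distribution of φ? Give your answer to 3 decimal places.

φ̂_MAP = 0.500

ℓ'(φ) = 6/φ − 9 − 6φ. Setting this to zero and multiplying by φ: 6φ² + 9φ − 6 = 0.
φ = (−9 + √(9² + 4·6·6)) / (2·6) = (−9 + √225) / 12 = (−9 + 15)/12 = 1/2.
ℓ''(φ) = −6/φ² − 6 < 0, confirming a maximum.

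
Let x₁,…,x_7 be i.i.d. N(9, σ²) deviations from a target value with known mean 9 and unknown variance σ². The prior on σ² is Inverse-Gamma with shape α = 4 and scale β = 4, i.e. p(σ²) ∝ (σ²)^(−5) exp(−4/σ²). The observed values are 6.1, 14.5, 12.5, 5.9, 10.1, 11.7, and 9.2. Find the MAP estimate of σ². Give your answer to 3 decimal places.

σ̂²_MAP = 4.533

Sum of squared deviations about the known mean: SS = (6.1−9)² + (14.5−9)² + (12.5−9)² + (5.9−9)² + (10.1−9)² + (11.7−9)² + (9.2−9)² = 69.06.
The Normal likelihood contributes (σ²)^(−n/2) exp(−SS/(2σ²)), so the posterior is Inverse-Gamma(α + n/2, β + SS/2) = Inverse-Gamma(7.5, 38.53).
The mode of Inverse-Gamma(a, b) is b/(a+1) = 38.53/8.5 ≈ 4.533.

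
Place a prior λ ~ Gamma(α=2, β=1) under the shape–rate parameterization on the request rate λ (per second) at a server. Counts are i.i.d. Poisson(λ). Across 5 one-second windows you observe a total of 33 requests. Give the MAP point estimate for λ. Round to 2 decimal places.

Σxᵢ = 33, n = 5.
Posterior ∝ λe^(−1λ) · λ^33e^(−5λ) = λ^34e^(−6λ), i.e. Gamma(shape=35, rate=6).
The mode of a Gamma(a, b) with a ≥ 1 (shape–rate) is (a−1)/b = 34/6 ≈ 5.67.

λ̂_MAP = 5.67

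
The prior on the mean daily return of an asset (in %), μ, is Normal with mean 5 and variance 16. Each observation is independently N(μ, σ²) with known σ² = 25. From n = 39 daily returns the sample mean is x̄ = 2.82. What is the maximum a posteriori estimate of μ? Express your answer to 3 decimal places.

μ̂_MAP = 2.904

n = 39, x̄ = 2.82.
For a Normal prior and Normal likelihood with known variance, the posterior is Normal; its mode equals its mean, the precision-weighted average.
Prior precision 1/σ₀² = 1/16 = 0.0625; data precision n/σ² = 39/25 = 1.56.
μ̂ = (0.0625·5 + 1.56·2.82) / (0.0625 + 1.56) = 4.7117/1.6225 = 47117/16225 ≈ 2.904.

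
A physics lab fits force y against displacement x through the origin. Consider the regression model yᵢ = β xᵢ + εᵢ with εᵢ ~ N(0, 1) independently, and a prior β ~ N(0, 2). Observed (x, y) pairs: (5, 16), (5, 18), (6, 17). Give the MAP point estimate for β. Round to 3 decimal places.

log p(β | y) = −Σ(yᵢ − βxᵢ)²/(2·1) − β²/(2·2) + const.
Setting the derivative to zero: Σxᵢ(yᵢ − βxᵢ)/1 − β/2 = 0, so β = Σxᵢyᵢ / (Σxᵢ² + σ²/τ²).
Σxᵢyᵢ = 5·16 + 5·18 + 6·17 = 272; Σxᵢ² = 86; σ²/τ² = 0.5.
β̂_MAP = 272 / (86 + 0.5) = 272/86.5 ≈ 3.145.

β̂_MAP = 3.145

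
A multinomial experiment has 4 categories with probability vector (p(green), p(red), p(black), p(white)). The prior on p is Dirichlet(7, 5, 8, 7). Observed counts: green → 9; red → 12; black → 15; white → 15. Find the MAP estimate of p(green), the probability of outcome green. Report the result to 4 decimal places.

The posterior is Dirichlet(αᵢ + nᵢ) = Dirichlet(16, 17, 23, 22).
For a Dirichlet(a₁,…,a_K) with all aᵢ > 1, the mode has j-th component (aⱼ − 1)/(Σaᵢ − K).
Here Σaᵢ = 78 and K = 4, so p(green) = (16 − 1)/(78 − 4) = 15/74 ≈ 0.2027.

MAP estimate of p(green) = 0.2027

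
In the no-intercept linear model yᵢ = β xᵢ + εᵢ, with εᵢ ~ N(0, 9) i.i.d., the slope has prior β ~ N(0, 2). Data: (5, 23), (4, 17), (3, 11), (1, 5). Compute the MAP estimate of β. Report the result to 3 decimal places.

β̂_MAP = 3.982

log p(β | y) = −Σ(yᵢ − βxᵢ)²/(2·9) − β²/(2·2) + const.
Setting the derivative to zero: Σxᵢ(yᵢ − βxᵢ)/9 − β/2 = 0, so β = Σxᵢyᵢ / (Σxᵢ² + σ²/τ²).
Σxᵢyᵢ = 5·23 + 4·17 + 3·11 + 1·5 = 221; Σxᵢ² = 51; σ²/τ² = 4.5.
β̂_MAP = 221 / (51 + 4.5) = 221/55.5 ≈ 3.982.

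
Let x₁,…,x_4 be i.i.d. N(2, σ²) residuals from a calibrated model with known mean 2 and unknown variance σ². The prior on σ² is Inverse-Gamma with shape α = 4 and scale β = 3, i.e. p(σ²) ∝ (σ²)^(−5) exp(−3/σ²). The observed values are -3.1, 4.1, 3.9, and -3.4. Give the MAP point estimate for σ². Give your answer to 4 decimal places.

σ̂²_MAP = 4.9421

Sum of squared deviations about the known mean: SS = (-3.1−2)² + (4.1−2)² + (3.9−2)² + (-3.4−2)² = 63.19.
The Normal likelihood contributes (σ²)^(−n/2) exp(−SS/(2σ²)), so the posterior is Inverse-Gamma(α + n/2, β + SS/2) = Inverse-Gamma(6, 34.595).
The mode of Inverse-Gamma(a, b) is b/(a+1) = 34.595/7 ≈ 4.9421.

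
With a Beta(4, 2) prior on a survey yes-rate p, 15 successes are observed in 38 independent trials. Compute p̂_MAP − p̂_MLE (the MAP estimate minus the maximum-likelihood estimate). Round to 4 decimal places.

MAP − MLE = 0.0338

Posterior is Beta(19, 25); MAP = (19−1)/(44−2) = 18/42 ≈ 0.42857.
MLE ignores the prior: p̂_MLE = k/n = 15/38 ≈ 0.39474.
Difference = 18/42 − 15/38 = 9/266 ≈ 0.0338.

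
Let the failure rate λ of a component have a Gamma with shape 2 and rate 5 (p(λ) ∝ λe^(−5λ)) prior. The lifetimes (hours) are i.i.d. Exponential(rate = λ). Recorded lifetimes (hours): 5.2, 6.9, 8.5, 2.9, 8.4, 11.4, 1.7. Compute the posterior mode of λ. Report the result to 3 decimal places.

λ̂_MAP = 0.160

The Exponential(rate=λ) likelihood is ∝ λ^n e^(−λΣtᵢ). Here n = 7 and Σtᵢ = 5.2 + 6.9 + 8.5 + 2.9 + 8.4 + 11.4 + 1.7 = 45.
Posterior ∝ λe^(−5λ) · λ^7e^(−45λ) = λ^8e^(−50λ), i.e. Gamma(9, 50).
Mode = (a−1)/b = 8/50 ≈ 0.160.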